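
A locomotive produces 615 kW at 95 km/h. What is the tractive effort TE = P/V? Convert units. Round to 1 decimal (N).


Convert: P = 615 kW = 615000 W
V = 95 / 3.6 = 26.3889 m/s
TE = 615000 / 26.3889
TE = 23305.3 N

23305.3


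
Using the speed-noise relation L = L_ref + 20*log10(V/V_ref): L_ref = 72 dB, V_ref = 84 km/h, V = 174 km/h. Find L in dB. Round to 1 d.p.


V/V_ref = 174 / 84 = 2.071429
log10(2.071429) = 0.31627
20 * 0.31627 = 6.3254
L = 72 + 6.3254 = 78.3 dB

78.3


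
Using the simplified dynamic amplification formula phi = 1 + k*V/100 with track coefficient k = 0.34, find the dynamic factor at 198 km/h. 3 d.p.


phi = 1 + k * V / 100
phi = 1 + 0.34 * 198 / 100
phi = 1 + 0.6732
phi = 1.673

1.673


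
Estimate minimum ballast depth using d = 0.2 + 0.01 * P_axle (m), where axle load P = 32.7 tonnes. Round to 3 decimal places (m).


d = 0.2 + 0.01 * 32.7
d = 0.2 + 0.327
d = 0.527 m

0.527


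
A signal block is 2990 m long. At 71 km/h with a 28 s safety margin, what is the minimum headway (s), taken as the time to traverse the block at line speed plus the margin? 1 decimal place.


V = 71 / 3.6 = 19.7222 m/s
Block traversal time = 2990 / 19.7222 = 151.6056 s
Headway = 151.6056 + 28
Headway = 179.6 s

179.6


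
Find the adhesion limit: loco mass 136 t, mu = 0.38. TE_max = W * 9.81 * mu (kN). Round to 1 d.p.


TE_max = W * g * mu
TE_max = 136 * 9.81 * 0.38
TE_max = 1334.16 * 0.38
TE_max = 507.0 kN

507.0


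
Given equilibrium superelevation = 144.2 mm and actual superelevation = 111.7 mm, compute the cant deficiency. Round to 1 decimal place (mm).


Cant deficiency = equilibrium cant - actual cant
CD = 144.2 - 111.7
CD = 32.5 mm

32.5


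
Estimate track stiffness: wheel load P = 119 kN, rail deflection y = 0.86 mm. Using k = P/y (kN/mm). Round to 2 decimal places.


Track stiffness k = P / y
k = 119 / 0.86
k = 138.37 kN/mm

138.37


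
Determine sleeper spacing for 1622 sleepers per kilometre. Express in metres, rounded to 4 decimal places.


Spacing = 1000 m / number of sleepers
Spacing = 1000 / 1622
Spacing = 0.6165 m

0.6165


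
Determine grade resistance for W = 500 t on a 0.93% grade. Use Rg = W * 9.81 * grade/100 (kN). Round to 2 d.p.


Rg = W * 9.81 * grade / 100
Rg = 500 * 9.81 * 0.93 / 100
Rg = 4905.0 * 0.0093
Rg = 45.62 kN

45.62


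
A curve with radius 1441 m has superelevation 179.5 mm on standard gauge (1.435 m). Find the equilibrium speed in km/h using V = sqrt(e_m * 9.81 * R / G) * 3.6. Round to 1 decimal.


Convert cant: e = 179.5 mm = 0.1795 m
V_ms = sqrt(0.1795 * 9.81 * 1441 / 1.435)
V_ms = sqrt(1768.257627) = 42.0507 m/s
V = 42.0507 * 3.6 = 151.4 km/h

151.4


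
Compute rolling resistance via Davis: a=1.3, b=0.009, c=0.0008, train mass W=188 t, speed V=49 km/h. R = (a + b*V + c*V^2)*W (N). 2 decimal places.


b*V = 0.009 * 49 = 0.441
c*V^2 = 0.0008 * 2401 = 1.9208
R_per_t = 1.3 + 0.441 + 1.9208 = 3.6618 N/t
R_total = 3.6618 * 188 = 688.42 N

688.42


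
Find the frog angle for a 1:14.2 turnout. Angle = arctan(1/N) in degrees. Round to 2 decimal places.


1/N = 1/14.2 = 0.070423
angle = arctan(0.070423) = 0.070306 rad
angle = 0.070306 * 180/pi = 4.03 degrees

4.03


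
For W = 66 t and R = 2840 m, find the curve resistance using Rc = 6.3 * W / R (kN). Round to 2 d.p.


Rc = 6.3 * W / R
Rc = 6.3 * 66 / 2840
Rc = 415.8 / 2840
Rc = 0.15 kN

0.15


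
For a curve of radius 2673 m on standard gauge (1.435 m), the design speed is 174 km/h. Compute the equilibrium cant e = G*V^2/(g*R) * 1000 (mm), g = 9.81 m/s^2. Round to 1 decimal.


Convert speed: V = 174 / 3.6 = 48.3333 m/s
Apply formula: e = 1.435 * 48.3333^2 / (9.81 * 2673)
e = 1.435 * 2336.1111 / 26222.13
e = 0.127843 m = 127.8 mm

127.8


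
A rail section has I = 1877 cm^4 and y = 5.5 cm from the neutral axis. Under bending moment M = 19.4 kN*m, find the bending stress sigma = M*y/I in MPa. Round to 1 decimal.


Convert units:
M = 19.4 kN*m = 19400000 N*mm
y = 5.5 cm = 55 mm
I = 1877 cm^4 = 18770000 mm^4
sigma = 19400000 * 55 / 18770000
sigma = 56.8 MPa

56.8


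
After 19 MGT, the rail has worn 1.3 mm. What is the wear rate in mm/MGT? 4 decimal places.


Wear rate = total wear / cumulative tonnage
Rate = 1.3 / 19
Rate = 0.0684 mm/MGT

0.0684


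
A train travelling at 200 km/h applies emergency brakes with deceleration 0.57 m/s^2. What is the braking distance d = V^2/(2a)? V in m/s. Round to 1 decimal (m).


Convert speed: V = 200 / 3.6 = 55.5556 m/s
V^2 = 3086.4198
d = 3086.4198 / (2 * 0.57)
d = 3086.4198 / 1.14
d = 2707.4 m

2707.4


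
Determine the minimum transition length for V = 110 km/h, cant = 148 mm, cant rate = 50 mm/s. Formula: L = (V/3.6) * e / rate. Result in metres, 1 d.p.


Convert speed: V = 110 / 3.6 = 30.5556 m/s
L = 30.5556 * 148 / 50
L = 4522.2222 / 50
L = 90.4 m

90.4


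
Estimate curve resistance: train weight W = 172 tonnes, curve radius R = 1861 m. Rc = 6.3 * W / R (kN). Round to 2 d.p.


Rc = 6.3 * W / R
Rc = 6.3 * 172 / 1861
Rc = 1083.6 / 1861
Rc = 0.58 kN

0.58


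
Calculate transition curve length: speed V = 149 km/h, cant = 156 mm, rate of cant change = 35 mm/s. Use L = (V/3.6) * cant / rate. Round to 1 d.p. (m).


Convert speed: V = 149 / 3.6 = 41.3889 m/s
L = 41.3889 * 156 / 35
L = 6456.6667 / 35
L = 184.5 m

184.5


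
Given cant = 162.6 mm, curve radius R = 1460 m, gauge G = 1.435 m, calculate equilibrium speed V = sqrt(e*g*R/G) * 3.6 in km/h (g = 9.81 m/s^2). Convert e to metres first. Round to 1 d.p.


Convert cant: e = 162.6 mm = 0.1626 m
V_ms = sqrt(0.1626 * 9.81 * 1460 / 1.435)
V_ms = sqrt(1622.895303) = 40.2852 m/s
V = 40.2852 * 3.6 = 145.0 km/h

145.0


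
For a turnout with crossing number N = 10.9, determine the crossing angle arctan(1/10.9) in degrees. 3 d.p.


1/N = 1/10.9 = 0.091743
angle = arctan(0.091743) = 0.091487 rad
angle = 0.091487 * 180/pi = 5.242 degrees

5.242


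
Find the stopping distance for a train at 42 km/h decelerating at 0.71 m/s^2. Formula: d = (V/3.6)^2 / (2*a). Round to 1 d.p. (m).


Convert speed: V = 42 / 3.6 = 11.6667 m/s
V^2 = 136.1111
d = 136.1111 / (2 * 0.71)
d = 136.1111 / 1.42
d = 95.9 m

95.9


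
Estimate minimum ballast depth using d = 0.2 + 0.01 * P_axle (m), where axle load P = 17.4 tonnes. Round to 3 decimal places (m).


d = 0.2 + 0.01 * 17.4
d = 0.2 + 0.174
d = 0.374 m

0.374


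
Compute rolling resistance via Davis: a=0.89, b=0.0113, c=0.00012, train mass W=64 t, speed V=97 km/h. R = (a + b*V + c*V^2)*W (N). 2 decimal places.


b*V = 0.0113 * 97 = 1.0961
c*V^2 = 0.00012 * 9409 = 1.12908
R_per_t = 0.89 + 1.0961 + 1.12908 = 3.11518 N/t
R_total = 3.11518 * 64 = 199.37 N

199.37


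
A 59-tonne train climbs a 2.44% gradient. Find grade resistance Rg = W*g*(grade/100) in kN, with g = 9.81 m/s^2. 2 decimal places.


Rg = W * 9.81 * grade / 100
Rg = 59 * 9.81 * 2.44 / 100
Rg = 578.79 * 0.0244
Rg = 14.12 kN

14.12


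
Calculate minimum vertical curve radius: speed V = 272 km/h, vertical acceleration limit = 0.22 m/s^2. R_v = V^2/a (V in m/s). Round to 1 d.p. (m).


Convert speed: V = 272 / 3.6 = 75.5556 m/s
V^2 = 5708.642 m^2/s^2
R_v = 5708.642 / 0.22
R_v = 25948.4 m

25948.4


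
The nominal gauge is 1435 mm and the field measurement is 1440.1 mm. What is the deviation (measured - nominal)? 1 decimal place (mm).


Deviation = measured - nominal
Deviation = 1440.1 - 1435
Deviation = 5.1 mm

5.1


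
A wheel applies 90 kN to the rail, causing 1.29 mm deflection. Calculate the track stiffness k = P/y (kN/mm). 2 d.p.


Track stiffness k = P / y
k = 90 / 1.29
k = 69.77 kN/mm

69.77


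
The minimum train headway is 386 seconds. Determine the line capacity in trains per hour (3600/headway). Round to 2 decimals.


Capacity = 3600 / headway
Capacity = 3600 / 386
Capacity = 9.33 trains/hour

9.33


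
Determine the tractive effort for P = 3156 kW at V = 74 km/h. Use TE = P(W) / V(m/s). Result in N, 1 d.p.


Convert: P = 3156 kW = 3156000 W
V = 74 / 3.6 = 20.5556 m/s
TE = 3156000 / 20.5556
TE = 153535.1 N

153535.1


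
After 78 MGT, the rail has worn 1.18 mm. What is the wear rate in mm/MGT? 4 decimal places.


Wear rate = total wear / cumulative tonnage
Rate = 1.18 / 78
Rate = 0.0151 mm/MGT

0.0151


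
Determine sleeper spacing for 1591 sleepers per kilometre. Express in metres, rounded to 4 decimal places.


Spacing = 1000 m / number of sleepers
Spacing = 1000 / 1591
Spacing = 0.6285 m

0.6285


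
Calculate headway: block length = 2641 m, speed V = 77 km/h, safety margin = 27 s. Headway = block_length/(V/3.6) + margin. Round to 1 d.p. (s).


V = 77 / 3.6 = 21.3889 m/s
Block traversal time = 2641 / 21.3889 = 123.4753 s
Headway = 123.4753 + 27
Headway = 150.5 s

150.5


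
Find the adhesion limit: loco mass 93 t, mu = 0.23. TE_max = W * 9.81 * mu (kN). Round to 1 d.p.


TE_max = W * g * mu
TE_max = 93 * 9.81 * 0.23
TE_max = 912.33 * 0.23
TE_max = 209.8 kN

209.8


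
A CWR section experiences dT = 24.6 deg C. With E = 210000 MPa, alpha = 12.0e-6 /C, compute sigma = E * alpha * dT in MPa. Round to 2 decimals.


sigma = E * alpha * dT
sigma = 210000 * 12.0e-6 * 24.6
sigma = 2.52 * 24.6
sigma = 61.99 MPa

61.99


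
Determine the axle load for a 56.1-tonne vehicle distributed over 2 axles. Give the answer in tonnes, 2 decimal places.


Load per axle = total weight / number of axles
Load = 56.1 / 2
Load = 28.05 tonnes

28.05


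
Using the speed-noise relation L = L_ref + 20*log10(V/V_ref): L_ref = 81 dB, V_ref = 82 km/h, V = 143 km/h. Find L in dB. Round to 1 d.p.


V/V_ref = 143 / 82 = 1.743902
log10(1.743902) = 0.241522
20 * 0.241522 = 4.8304
L = 81 + 4.8304 = 85.8 dB

85.8


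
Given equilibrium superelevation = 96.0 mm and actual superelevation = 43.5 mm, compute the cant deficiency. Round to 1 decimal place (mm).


Cant deficiency = equilibrium cant - actual cant
CD = 96.0 - 43.5
CD = 52.5 mm

52.5


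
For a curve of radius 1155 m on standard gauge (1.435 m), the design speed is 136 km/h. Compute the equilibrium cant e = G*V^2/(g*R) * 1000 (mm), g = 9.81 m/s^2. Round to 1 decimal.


Convert speed: V = 136 / 3.6 = 37.7778 m/s
Apply formula: e = 1.435 * 37.7778^2 / (9.81 * 1155)
e = 1.435 * 1427.1605 / 11330.55
e = 0.180748 m = 180.7 mm

180.7


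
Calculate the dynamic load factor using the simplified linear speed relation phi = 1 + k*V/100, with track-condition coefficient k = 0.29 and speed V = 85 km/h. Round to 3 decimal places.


phi = 1 + k * V / 100
phi = 1 + 0.29 * 85 / 100
phi = 1 + 0.2465
phi = 1.247

1.247


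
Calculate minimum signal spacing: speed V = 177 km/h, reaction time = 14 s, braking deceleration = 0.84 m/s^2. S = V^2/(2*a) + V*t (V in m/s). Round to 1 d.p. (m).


V = 177 / 3.6 = 49.1667 m/s
Braking distance = 49.1667^2 / (2*0.84) = 1438.9054 m
Sighting distance = 49.1667 * 14 = 688.3333 m
S = 1438.9054 + 688.3333 = 2127.2 m

2127.2


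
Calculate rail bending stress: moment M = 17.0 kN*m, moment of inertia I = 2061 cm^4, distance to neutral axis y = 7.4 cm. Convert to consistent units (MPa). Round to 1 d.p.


Convert units:
M = 17.0 kN*m = 17000000 N*mm
y = 7.4 cm = 74 mm
I = 2061 cm^4 = 20610000 mm^4
sigma = 17000000 * 74 / 20610000
sigma = 61.0 MPa

61.0


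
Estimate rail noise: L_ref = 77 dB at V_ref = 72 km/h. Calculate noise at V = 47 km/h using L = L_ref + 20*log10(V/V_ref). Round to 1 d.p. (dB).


V/V_ref = 47 / 72 = 0.652778
log10(0.652778) = -0.185235
20 * -0.185235 = -3.7047
L = 77 + -3.7047 = 73.3 dB

73.3


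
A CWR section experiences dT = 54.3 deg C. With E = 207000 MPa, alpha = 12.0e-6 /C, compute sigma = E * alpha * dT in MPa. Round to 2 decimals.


sigma = E * alpha * dT
sigma = 207000 * 12.0e-6 * 54.3
sigma = 2.484 * 54.3
sigma = 134.88 MPa

134.88


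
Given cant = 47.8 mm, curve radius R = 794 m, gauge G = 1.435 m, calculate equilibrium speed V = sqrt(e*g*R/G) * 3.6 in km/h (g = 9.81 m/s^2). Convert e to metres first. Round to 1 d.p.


Convert cant: e = 47.8 mm = 0.0478 m
V_ms = sqrt(0.0478 * 9.81 * 794 / 1.435)
V_ms = sqrt(259.457068) = 16.1077 m/s
V = 16.1077 * 3.6 = 58.0 km/h

58.0


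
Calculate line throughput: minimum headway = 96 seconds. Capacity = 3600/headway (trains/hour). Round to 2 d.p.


Capacity = 3600 / headway
Capacity = 3600 / 96
Capacity = 37.50 trains/hour

37.50


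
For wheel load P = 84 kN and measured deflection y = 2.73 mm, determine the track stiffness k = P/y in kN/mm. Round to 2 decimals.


Track stiffness k = P / y
k = 84 / 2.73
k = 30.77 kN/mm

30.77


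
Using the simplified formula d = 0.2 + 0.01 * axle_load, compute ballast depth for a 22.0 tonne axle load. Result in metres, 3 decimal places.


d = 0.2 + 0.01 * 22.0
d = 0.2 + 0.22
d = 0.420 m

0.420


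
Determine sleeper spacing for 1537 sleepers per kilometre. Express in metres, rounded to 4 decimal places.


Spacing = 1000 m / number of sleepers
Spacing = 1000 / 1537
Spacing = 0.6506 m

0.6506


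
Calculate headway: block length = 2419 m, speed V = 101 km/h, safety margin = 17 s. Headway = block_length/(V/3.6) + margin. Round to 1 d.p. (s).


V = 101 / 3.6 = 28.0556 m/s
Block traversal time = 2419 / 28.0556 = 86.2218 s
Headway = 86.2218 + 17
Headway = 103.2 s

103.2


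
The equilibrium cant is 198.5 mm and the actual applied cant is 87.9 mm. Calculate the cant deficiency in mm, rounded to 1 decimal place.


Cant deficiency = equilibrium cant - actual cant
CD = 198.5 - 87.9
CD = 110.6 mm

110.6


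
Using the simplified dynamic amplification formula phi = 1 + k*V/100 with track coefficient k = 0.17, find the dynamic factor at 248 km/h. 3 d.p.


phi = 1 + k * V / 100
phi = 1 + 0.17 * 248 / 100
phi = 1 + 0.4216
phi = 1.422

1.422


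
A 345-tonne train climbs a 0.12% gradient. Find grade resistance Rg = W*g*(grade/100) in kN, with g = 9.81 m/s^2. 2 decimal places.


Rg = W * 9.81 * grade / 100
Rg = 345 * 9.81 * 0.12 / 100
Rg = 3384.45 * 0.0012
Rg = 4.06 kN

4.06


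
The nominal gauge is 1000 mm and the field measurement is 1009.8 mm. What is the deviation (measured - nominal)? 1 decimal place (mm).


Deviation = measured - nominal
Deviation = 1009.8 - 1000
Deviation = 9.8 mm

9.8


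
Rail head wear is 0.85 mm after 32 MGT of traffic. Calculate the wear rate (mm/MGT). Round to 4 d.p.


Wear rate = total wear / cumulative tonnage
Rate = 0.85 / 32
Rate = 0.0266 mm/MGT

0.0266


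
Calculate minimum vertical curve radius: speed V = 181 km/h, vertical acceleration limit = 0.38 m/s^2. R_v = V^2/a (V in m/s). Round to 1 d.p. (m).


Convert speed: V = 181 / 3.6 = 50.2778 m/s
V^2 = 2527.8549 m^2/s^2
R_v = 2527.8549 / 0.38
R_v = 6652.2 m

6652.2


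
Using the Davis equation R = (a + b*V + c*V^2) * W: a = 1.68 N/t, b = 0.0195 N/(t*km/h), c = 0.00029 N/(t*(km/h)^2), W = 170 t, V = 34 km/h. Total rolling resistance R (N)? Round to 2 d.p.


b*V = 0.0195 * 34 = 0.663
c*V^2 = 0.00029 * 1156 = 0.33524
R_per_t = 1.68 + 0.663 + 0.33524 = 2.67824 N/t
R_total = 2.67824 * 170 = 455.30 N

455.30


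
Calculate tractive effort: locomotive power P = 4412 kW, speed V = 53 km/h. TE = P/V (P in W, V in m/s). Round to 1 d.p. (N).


Convert: P = 4412 kW = 4412000 W
V = 53 / 3.6 = 14.7222 m/s
TE = 4412000 / 14.7222
TE = 299683.0 N

299683.0


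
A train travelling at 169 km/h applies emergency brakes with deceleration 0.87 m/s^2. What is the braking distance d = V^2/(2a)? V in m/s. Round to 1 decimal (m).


Convert speed: V = 169 / 3.6 = 46.9444 m/s
V^2 = 2203.7809
d = 2203.7809 / (2 * 0.87)
d = 2203.7809 / 1.74
d = 1266.5 m

1266.5


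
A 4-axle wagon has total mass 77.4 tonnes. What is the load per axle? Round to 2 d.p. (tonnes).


Load per axle = total weight / number of axles
Load = 77.4 / 4
Load = 19.35 tonnes

19.35


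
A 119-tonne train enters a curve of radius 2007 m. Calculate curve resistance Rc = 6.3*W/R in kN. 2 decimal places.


Rc = 6.3 * W / R
Rc = 6.3 * 119 / 2007
Rc = 749.7 / 2007
Rc = 0.37 kN

0.37


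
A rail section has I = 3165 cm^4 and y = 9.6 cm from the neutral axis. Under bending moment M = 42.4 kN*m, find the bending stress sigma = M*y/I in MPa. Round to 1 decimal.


Convert units:
M = 42.4 kN*m = 42400000 N*mm
y = 9.6 cm = 96 mm
I = 3165 cm^4 = 31650000 mm^4
sigma = 42400000 * 96 / 31650000
sigma = 128.6 MPa

128.6


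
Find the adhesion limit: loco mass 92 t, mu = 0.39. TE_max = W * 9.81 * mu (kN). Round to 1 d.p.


TE_max = W * g * mu
TE_max = 92 * 9.81 * 0.39
TE_max = 902.52 * 0.39
TE_max = 352.0 kN

352.0


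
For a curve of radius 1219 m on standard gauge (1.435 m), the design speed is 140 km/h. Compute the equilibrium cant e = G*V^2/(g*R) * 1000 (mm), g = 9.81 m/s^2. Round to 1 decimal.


Convert speed: V = 140 / 3.6 = 38.8889 m/s
Apply formula: e = 1.435 * 38.8889^2 / (9.81 * 1219)
e = 1.435 * 1512.3457 / 11958.39
e = 0.181481 m = 181.5 mm

181.5


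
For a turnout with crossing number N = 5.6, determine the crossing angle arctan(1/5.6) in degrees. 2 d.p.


1/N = 1/5.6 = 0.178571
angle = arctan(0.178571) = 0.176709 rad
angle = 0.176709 * 180/pi = 10.12 degrees

10.12


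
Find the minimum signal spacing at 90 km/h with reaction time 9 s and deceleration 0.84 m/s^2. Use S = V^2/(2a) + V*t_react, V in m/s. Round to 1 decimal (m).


V = 90 / 3.6 = 25.0 m/s
Braking distance = 25.0^2 / (2*0.84) = 372.0238 m
Sighting distance = 25.0 * 9 = 225.0 m
S = 372.0238 + 225.0 = 597.0 m

597.0


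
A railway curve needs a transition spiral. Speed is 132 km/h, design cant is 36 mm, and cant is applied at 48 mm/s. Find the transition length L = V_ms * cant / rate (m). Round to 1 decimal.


Convert speed: V = 132 / 3.6 = 36.6667 m/s
L = 36.6667 * 36 / 48
L = 1320.0 / 48
L = 27.5 m

27.5


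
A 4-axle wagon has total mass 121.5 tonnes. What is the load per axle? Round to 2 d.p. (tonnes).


Load per axle = total weight / number of axles
Load = 121.5 / 4
Load = 30.38 tonnes

30.38


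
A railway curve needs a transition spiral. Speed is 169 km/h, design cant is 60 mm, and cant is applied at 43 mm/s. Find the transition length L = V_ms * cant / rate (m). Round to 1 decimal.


Convert speed: V = 169 / 3.6 = 46.9444 m/s
L = 46.9444 * 60 / 43
L = 2816.6667 / 43
L = 65.5 m

65.5


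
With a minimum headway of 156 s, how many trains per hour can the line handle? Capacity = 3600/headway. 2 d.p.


Capacity = 3600 / headway
Capacity = 3600 / 156
Capacity = 23.08 trains/hour

23.08


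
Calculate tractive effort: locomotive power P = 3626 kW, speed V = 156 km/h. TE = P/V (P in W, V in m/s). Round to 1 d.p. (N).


Convert: P = 3626 kW = 3626000 W
V = 156 / 3.6 = 43.3333 m/s
TE = 3626000 / 43.3333
TE = 83676.9 N

83676.9


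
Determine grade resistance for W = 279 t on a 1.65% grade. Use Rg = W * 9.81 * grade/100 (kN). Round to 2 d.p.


Rg = W * 9.81 * grade / 100
Rg = 279 * 9.81 * 1.65 / 100
Rg = 2736.99 * 0.0165
Rg = 45.16 kN

45.16


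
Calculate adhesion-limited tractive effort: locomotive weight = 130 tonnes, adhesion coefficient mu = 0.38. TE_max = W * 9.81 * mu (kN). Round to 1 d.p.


TE_max = W * g * mu
TE_max = 130 * 9.81 * 0.38
TE_max = 1275.3 * 0.38
TE_max = 484.6 kN

484.6


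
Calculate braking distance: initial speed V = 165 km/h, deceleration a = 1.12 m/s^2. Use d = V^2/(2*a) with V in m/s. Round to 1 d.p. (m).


Convert speed: V = 165 / 3.6 = 45.8333 m/s
V^2 = 2100.6944
d = 2100.6944 / (2 * 1.12)
d = 2100.6944 / 2.24
d = 937.8 m

937.8


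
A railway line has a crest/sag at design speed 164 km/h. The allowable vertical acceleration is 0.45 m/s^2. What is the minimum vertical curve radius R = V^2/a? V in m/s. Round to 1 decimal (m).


Convert speed: V = 164 / 3.6 = 45.5556 m/s
V^2 = 2075.3086 m^2/s^2
R_v = 2075.3086 / 0.45
R_v = 4611.8 m

4611.8


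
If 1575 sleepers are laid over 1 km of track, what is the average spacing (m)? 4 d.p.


Spacing = 1000 m / number of sleepers
Spacing = 1000 / 1575
Spacing = 0.6349 m

0.6349


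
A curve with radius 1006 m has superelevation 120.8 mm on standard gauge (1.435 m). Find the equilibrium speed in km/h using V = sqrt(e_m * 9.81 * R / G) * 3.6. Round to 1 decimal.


Convert cant: e = 120.8 mm = 0.1208 m
V_ms = sqrt(0.1208 * 9.81 * 1006 / 1.435)
V_ms = sqrt(830.772326) = 28.8231 m/s
V = 28.8231 * 3.6 = 103.8 km/h

103.8


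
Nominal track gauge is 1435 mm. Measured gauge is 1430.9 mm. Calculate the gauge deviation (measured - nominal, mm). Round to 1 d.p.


Deviation = measured - nominal
Deviation = 1430.9 - 1435
Deviation = -4.1 mm

-4.1


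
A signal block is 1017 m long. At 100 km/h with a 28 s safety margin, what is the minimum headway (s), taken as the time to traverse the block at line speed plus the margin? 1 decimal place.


V = 100 / 3.6 = 27.7778 m/s
Block traversal time = 1017 / 27.7778 = 36.612 s
Headway = 36.612 + 28
Headway = 64.6 s

64.6


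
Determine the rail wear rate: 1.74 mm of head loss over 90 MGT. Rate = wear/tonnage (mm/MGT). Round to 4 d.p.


Wear rate = total wear / cumulative tonnage
Rate = 1.74 / 90
Rate = 0.0193 mm/MGT

0.0193


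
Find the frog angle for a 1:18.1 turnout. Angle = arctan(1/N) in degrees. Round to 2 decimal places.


1/N = 1/18.1 = 0.055249
angle = arctan(0.055249) = 0.055193 rad
angle = 0.055193 * 180/pi = 3.16 degrees

3.16


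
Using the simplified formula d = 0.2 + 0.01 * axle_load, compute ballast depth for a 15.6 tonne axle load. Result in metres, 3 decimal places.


d = 0.2 + 0.01 * 15.6
d = 0.2 + 0.156
d = 0.356 m

0.356


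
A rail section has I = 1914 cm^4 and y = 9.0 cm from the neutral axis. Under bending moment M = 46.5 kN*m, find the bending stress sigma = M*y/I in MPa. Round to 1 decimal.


Convert units:
M = 46.5 kN*m = 46500000 N*mm
y = 9.0 cm = 90 mm
I = 1914 cm^4 = 19140000 mm^4
sigma = 46500000 * 90 / 19140000
sigma = 218.7 MPa

218.7


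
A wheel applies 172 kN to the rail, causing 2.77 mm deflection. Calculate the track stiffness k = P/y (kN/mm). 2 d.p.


Track stiffness k = P / y
k = 172 / 2.77
k = 62.09 kN/mm

62.09


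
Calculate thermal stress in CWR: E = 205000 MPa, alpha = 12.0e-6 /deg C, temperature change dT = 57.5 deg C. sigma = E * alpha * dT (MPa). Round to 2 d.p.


sigma = E * alpha * dT
sigma = 205000 * 12.0e-6 * 57.5
sigma = 2.46 * 57.5
sigma = 141.45 MPa

141.45


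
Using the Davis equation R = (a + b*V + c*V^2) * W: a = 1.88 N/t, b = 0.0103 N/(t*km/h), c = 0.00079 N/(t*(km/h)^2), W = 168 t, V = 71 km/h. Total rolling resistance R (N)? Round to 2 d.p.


b*V = 0.0103 * 71 = 0.7313
c*V^2 = 0.00079 * 5041 = 3.98239
R_per_t = 1.88 + 0.7313 + 3.98239 = 6.59369 N/t
R_total = 6.59369 * 168 = 1107.74 N

1107.74


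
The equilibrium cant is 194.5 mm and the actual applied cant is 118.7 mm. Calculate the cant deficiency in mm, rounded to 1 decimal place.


Cant deficiency = equilibrium cant - actual cant
CD = 194.5 - 118.7
CD = 75.8 mm

75.8


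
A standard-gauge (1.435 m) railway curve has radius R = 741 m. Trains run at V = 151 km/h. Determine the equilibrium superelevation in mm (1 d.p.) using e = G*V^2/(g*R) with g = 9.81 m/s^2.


Convert speed: V = 151 / 3.6 = 41.9444 m/s
Apply formula: e = 1.435 * 41.9444^2 / (9.81 * 741)
e = 1.435 * 1759.3364 / 7269.21
e = 0.347307 m = 347.3 mm

347.3


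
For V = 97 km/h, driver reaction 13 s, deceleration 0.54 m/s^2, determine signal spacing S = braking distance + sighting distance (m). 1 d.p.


V = 97 / 3.6 = 26.9444 m/s
Braking distance = 26.9444^2 / (2*0.54) = 672.2251 m
Sighting distance = 26.9444 * 13 = 350.2778 m
S = 672.2251 + 350.2778 = 1022.5 m

1022.5


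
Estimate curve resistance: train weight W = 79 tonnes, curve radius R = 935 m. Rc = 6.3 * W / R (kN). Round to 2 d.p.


Rc = 6.3 * W / R
Rc = 6.3 * 79 / 935
Rc = 497.7 / 935
Rc = 0.53 kN

0.53


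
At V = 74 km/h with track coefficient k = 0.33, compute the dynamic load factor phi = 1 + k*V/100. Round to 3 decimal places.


phi = 1 + k * V / 100
phi = 1 + 0.33 * 74 / 100
phi = 1 + 0.2442
phi = 1.244

1.244


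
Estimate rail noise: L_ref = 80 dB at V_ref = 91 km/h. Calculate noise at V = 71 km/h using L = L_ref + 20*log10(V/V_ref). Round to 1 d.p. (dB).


V/V_ref = 71 / 91 = 0.78022
log10(0.78022) = -0.107783
20 * -0.107783 = -2.1557
L = 80 + -2.1557 = 77.8 dB

77.8


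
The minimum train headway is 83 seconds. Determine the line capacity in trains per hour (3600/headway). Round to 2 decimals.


Capacity = 3600 / headway
Capacity = 3600 / 83
Capacity = 43.37 trains/hour

43.37


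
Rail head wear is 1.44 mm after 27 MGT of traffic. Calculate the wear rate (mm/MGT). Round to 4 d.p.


Wear rate = total wear / cumulative tonnage
Rate = 1.44 / 27
Rate = 0.0533 mm/MGT

0.0533


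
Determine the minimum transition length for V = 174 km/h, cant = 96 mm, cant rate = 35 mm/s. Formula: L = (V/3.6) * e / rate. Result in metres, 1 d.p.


Convert speed: V = 174 / 3.6 = 48.3333 m/s
L = 48.3333 * 96 / 35
L = 4640.0 / 35
L = 132.6 m

132.6


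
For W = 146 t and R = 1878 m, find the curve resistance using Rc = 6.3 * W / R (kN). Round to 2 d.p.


Rc = 6.3 * W / R
Rc = 6.3 * 146 / 1878
Rc = 919.8 / 1878
Rc = 0.49 kN

0.49


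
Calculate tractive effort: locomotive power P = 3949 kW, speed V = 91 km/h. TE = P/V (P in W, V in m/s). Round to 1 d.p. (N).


Convert: P = 3949 kW = 3949000 W
V = 91 / 3.6 = 25.2778 m/s
TE = 3949000 / 25.2778
TE = 156224.2 N

156224.2


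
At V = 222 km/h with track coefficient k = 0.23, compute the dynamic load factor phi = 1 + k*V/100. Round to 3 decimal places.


phi = 1 + k * V / 100
phi = 1 + 0.23 * 222 / 100
phi = 1 + 0.5106
phi = 1.511

1.511


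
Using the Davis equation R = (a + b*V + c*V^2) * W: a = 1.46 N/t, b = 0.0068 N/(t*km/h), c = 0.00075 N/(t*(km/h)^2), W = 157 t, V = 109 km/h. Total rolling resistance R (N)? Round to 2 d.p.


b*V = 0.0068 * 109 = 0.7412
c*V^2 = 0.00075 * 11881 = 8.91075
R_per_t = 1.46 + 0.7412 + 8.91075 = 11.11195 N/t
R_total = 11.11195 * 157 = 1744.58 N

1744.58


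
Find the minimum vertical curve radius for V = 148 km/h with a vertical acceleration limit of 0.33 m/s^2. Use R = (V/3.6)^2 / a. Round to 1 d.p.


Convert speed: V = 148 / 3.6 = 41.1111 m/s
V^2 = 1690.1235 m^2/s^2
R_v = 1690.1235 / 0.33
R_v = 5121.6 m

5121.6


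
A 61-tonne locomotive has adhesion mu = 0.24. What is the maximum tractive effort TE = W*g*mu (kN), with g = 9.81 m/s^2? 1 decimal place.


TE_max = W * g * mu
TE_max = 61 * 9.81 * 0.24
TE_max = 598.41 * 0.24
TE_max = 143.6 kN

143.6


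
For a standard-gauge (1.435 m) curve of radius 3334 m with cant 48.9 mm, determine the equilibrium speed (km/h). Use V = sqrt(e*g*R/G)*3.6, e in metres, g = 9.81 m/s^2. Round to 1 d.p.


Convert cant: e = 48.9 mm = 0.0489 m
V_ms = sqrt(0.0489 * 9.81 * 3334 / 1.435)
V_ms = sqrt(1114.529482) = 33.3846 m/s
V = 33.3846 * 3.6 = 120.2 km/h

120.2


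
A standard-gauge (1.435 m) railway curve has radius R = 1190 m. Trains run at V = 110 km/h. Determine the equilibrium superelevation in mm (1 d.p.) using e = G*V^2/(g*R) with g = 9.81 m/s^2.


Convert speed: V = 110 / 3.6 = 30.5556 m/s
Apply formula: e = 1.435 * 30.5556^2 / (9.81 * 1190)
e = 1.435 * 933.642 / 11673.9
e = 0.114767 m = 114.8 mm

114.8


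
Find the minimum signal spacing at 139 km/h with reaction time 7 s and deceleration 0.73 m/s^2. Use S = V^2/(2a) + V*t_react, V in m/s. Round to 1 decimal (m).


V = 139 / 3.6 = 38.6111 m/s
Braking distance = 38.6111^2 / (2*0.73) = 1021.1082 m
Sighting distance = 38.6111 * 7 = 270.2778 m
S = 1021.1082 + 270.2778 = 1291.4 m

1291.4


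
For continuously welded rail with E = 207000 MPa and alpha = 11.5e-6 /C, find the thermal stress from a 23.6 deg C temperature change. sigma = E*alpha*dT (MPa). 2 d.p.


sigma = E * alpha * dT
sigma = 207000 * 11.5e-6 * 23.6
sigma = 2.3805 * 23.6
sigma = 56.18 MPa

56.18


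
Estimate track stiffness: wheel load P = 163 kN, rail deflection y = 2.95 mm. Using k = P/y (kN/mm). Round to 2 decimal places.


Track stiffness k = P / y
k = 163 / 2.95
k = 55.25 kN/mm

55.25


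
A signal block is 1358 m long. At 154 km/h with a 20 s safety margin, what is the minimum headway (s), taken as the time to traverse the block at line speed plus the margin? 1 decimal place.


V = 154 / 3.6 = 42.7778 m/s
Block traversal time = 1358 / 42.7778 = 31.7455 s
Headway = 31.7455 + 20
Headway = 51.7 s

51.7


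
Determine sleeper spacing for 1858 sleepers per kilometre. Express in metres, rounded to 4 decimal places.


Spacing = 1000 m / number of sleepers
Spacing = 1000 / 1858
Spacing = 0.5382 m

0.5382


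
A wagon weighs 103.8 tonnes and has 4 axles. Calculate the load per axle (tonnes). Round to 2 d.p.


Load per axle = total weight / number of axles
Load = 103.8 / 4
Load = 25.95 tonnes

25.95


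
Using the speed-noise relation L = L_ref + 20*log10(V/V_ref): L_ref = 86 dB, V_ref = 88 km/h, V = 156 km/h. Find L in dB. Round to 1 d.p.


V/V_ref = 156 / 88 = 1.772727
log10(1.772727) = 0.248642
20 * 0.248642 = 4.9728
L = 86 + 4.9728 = 91.0 dB

91.0


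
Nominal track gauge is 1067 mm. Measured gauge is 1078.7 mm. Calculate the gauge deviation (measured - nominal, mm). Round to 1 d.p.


Deviation = measured - nominal
Deviation = 1078.7 - 1067
Deviation = 11.7 mm

11.7


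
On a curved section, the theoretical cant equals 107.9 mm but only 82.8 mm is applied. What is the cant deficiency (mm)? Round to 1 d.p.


Cant deficiency = equilibrium cant - actual cant
CD = 107.9 - 82.8
CD = 25.1 mm

25.1


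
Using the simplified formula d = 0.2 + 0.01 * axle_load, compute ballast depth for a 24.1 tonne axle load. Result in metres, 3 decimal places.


d = 0.2 + 0.01 * 24.1
d = 0.2 + 0.241
d = 0.441 m

0.441


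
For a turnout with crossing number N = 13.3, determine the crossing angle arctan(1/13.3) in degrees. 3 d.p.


1/N = 1/13.3 = 0.075188
angle = arctan(0.075188) = 0.075047 rad
angle = 0.075047 * 180/pi = 4.300 degrees

4.300


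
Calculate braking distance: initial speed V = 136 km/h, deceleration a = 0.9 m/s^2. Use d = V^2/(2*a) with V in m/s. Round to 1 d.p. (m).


Convert speed: V = 136 / 3.6 = 37.7778 m/s
V^2 = 1427.1605
d = 1427.1605 / (2 * 0.9)
d = 1427.1605 / 1.8
d = 792.9 m

792.9


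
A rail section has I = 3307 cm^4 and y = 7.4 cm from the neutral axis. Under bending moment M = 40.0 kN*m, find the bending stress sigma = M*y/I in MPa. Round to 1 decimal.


Convert units:
M = 40.0 kN*m = 40000000 N*mm
y = 7.4 cm = 74 mm
I = 3307 cm^4 = 33070000 mm^4
sigma = 40000000 * 74 / 33070000
sigma = 89.5 MPa

89.5


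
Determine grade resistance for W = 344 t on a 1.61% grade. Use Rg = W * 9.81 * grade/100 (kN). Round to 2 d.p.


Rg = W * 9.81 * grade / 100
Rg = 344 * 9.81 * 1.61 / 100
Rg = 3374.64 * 0.0161
Rg = 54.33 kN

54.33


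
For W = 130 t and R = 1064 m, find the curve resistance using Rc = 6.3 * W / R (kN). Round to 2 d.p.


Rc = 6.3 * W / R
Rc = 6.3 * 130 / 1064
Rc = 819.0 / 1064
Rc = 0.77 kN

0.77


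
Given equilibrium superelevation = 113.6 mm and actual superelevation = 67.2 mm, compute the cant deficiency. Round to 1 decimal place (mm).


Cant deficiency = equilibrium cant - actual cant
CD = 113.6 - 67.2
CD = 46.4 mm

46.4


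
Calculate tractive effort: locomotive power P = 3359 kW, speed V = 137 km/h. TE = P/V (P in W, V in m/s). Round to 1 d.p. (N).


Convert: P = 3359 kW = 3359000 W
V = 137 / 3.6 = 38.0556 m/s
TE = 3359000 / 38.0556
TE = 88265.7 N

88265.7


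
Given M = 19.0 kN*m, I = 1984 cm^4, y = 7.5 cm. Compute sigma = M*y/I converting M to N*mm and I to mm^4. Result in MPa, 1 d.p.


Convert units:
M = 19.0 kN*m = 19000000 N*mm
y = 7.5 cm = 75 mm
I = 1984 cm^4 = 19840000 mm^4
sigma = 19000000 * 75 / 19840000
sigma = 71.8 MPa

71.8


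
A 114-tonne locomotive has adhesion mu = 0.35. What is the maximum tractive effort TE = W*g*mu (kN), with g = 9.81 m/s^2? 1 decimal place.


TE_max = W * g * mu
TE_max = 114 * 9.81 * 0.35
TE_max = 1118.34 * 0.35
TE_max = 391.4 kN

391.4


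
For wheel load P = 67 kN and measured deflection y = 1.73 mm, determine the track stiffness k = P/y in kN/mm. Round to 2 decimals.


Track stiffness k = P / y
k = 67 / 1.73
k = 38.73 kN/mm

38.73


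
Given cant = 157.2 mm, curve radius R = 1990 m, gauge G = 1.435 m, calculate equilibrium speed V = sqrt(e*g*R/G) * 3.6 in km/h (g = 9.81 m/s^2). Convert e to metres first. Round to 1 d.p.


Convert cant: e = 157.2 mm = 0.1572 m
V_ms = sqrt(0.1572 * 9.81 * 1990 / 1.435)
V_ms = sqrt(2138.566328) = 46.2446 m/s
V = 46.2446 * 3.6 = 166.5 km/h

166.5


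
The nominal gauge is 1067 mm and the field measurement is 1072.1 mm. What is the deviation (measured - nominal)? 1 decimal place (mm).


Deviation = measured - nominal
Deviation = 1072.1 - 1067
Deviation = 5.1 mm

5.1


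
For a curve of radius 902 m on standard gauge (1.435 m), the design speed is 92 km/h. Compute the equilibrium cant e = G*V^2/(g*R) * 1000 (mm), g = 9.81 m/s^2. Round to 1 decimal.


Convert speed: V = 92 / 3.6 = 25.5556 m/s
Apply formula: e = 1.435 * 25.5556^2 / (9.81 * 902)
e = 1.435 * 653.0864 / 8848.62
e = 0.105912 m = 105.9 mm

105.9


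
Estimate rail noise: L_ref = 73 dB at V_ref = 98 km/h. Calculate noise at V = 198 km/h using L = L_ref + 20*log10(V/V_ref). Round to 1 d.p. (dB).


V/V_ref = 198 / 98 = 2.020408
log10(2.020408) = 0.305439
20 * 0.305439 = 6.1088
L = 73 + 6.1088 = 79.1 dB

79.1


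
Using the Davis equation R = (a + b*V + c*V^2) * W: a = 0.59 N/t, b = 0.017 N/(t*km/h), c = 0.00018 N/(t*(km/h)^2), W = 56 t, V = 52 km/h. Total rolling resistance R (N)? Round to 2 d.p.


b*V = 0.017 * 52 = 0.884
c*V^2 = 0.00018 * 2704 = 0.48672
R_per_t = 0.59 + 0.884 + 0.48672 = 1.96072 N/t
R_total = 1.96072 * 56 = 109.80 N

109.80


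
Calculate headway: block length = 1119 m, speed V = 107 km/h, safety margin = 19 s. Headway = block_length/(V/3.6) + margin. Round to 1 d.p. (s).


V = 107 / 3.6 = 29.7222 m/s
Block traversal time = 1119 / 29.7222 = 37.6486 s
Headway = 37.6486 + 19
Headway = 56.6 s

56.6


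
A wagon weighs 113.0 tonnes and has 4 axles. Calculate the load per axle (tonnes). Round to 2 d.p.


Load per axle = total weight / number of axles
Load = 113.0 / 4
Load = 28.25 tonnes

28.25


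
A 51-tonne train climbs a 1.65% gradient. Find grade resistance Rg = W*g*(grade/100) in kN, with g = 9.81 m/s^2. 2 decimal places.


Rg = W * 9.81 * grade / 100
Rg = 51 * 9.81 * 1.65 / 100
Rg = 500.31 * 0.0165
Rg = 8.26 kN

8.26


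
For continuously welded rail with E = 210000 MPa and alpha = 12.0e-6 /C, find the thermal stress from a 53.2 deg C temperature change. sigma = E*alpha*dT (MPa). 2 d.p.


sigma = E * alpha * dT
sigma = 210000 * 12.0e-6 * 53.2
sigma = 2.52 * 53.2
sigma = 134.06 MPa

134.06


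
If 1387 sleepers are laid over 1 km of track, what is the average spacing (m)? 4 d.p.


Spacing = 1000 m / number of sleepers
Spacing = 1000 / 1387
Spacing = 0.7210 m

0.7210


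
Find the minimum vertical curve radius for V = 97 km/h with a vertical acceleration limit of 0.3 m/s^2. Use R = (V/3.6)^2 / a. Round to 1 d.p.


Convert speed: V = 97 / 3.6 = 26.9444 m/s
V^2 = 726.0031 m^2/s^2
R_v = 726.0031 / 0.3
R_v = 2420.0 m

2420.0


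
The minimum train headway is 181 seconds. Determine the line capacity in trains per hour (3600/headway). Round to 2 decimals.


Capacity = 3600 / headway
Capacity = 3600 / 181
Capacity = 19.89 trains/hour

19.89


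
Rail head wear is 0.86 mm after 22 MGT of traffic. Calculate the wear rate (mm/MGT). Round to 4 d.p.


Wear rate = total wear / cumulative tonnage
Rate = 0.86 / 22
Rate = 0.0391 mm/MGT

0.0391


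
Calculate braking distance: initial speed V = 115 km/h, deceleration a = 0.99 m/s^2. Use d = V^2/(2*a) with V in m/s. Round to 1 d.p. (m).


Convert speed: V = 115 / 3.6 = 31.9444 m/s
V^2 = 1020.4475
d = 1020.4475 / (2 * 0.99)
d = 1020.4475 / 1.98
d = 515.4 m

515.4


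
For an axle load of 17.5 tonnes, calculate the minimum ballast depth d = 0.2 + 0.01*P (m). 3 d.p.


d = 0.2 + 0.01 * 17.5
d = 0.2 + 0.175
d = 0.375 m

0.375


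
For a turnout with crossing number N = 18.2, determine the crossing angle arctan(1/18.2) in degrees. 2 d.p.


1/N = 1/18.2 = 0.054945
angle = arctan(0.054945) = 0.05489 rad
angle = 0.05489 * 180/pi = 3.14 degrees

3.14


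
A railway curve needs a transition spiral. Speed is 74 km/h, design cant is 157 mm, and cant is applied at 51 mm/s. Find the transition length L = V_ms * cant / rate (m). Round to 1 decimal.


Convert speed: V = 74 / 3.6 = 20.5556 m/s
L = 20.5556 * 157 / 51
L = 3227.2222 / 51
L = 63.3 m

63.3


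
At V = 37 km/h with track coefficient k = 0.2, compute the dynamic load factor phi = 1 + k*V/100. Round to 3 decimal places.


phi = 1 + k * V / 100
phi = 1 + 0.2 * 37 / 100
phi = 1 + 0.074
phi = 1.074

1.074


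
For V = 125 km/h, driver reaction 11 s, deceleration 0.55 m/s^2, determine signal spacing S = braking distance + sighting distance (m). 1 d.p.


V = 125 / 3.6 = 34.7222 m/s
Braking distance = 34.7222^2 / (2*0.55) = 1096.0297 m
Sighting distance = 34.7222 * 11 = 381.9444 m
S = 1096.0297 + 381.9444 = 1478.0 m

1478.0


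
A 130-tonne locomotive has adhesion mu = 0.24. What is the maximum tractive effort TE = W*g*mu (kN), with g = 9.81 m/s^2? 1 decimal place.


TE_max = W * g * mu
TE_max = 130 * 9.81 * 0.24
TE_max = 1275.3 * 0.24
TE_max = 306.1 kN

306.1


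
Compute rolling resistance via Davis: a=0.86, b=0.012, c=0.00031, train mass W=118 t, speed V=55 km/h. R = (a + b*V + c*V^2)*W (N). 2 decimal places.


b*V = 0.012 * 55 = 0.66
c*V^2 = 0.00031 * 3025 = 0.93775
R_per_t = 0.86 + 0.66 + 0.93775 = 2.45775 N/t
R_total = 2.45775 * 118 = 290.01 N

290.01


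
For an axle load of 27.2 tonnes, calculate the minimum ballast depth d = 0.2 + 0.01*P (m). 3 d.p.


d = 0.2 + 0.01 * 27.2
d = 0.2 + 0.272
d = 0.472 m

0.472


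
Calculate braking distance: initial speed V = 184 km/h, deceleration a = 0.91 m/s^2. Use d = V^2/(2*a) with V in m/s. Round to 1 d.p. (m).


Convert speed: V = 184 / 3.6 = 51.1111 m/s
V^2 = 2612.3457
d = 2612.3457 / (2 * 0.91)
d = 2612.3457 / 1.82
d = 1435.4 m

1435.4


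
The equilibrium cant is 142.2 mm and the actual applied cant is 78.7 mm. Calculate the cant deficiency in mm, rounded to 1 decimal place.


Cant deficiency = equilibrium cant - actual cant
CD = 142.2 - 78.7
CD = 63.5 mm

63.5


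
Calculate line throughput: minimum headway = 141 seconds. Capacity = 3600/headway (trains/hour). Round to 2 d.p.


Capacity = 3600 / headway
Capacity = 3600 / 141
Capacity = 25.53 trains/hour

25.53


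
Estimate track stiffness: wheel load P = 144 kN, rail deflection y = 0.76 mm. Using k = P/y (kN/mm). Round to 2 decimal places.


Track stiffness k = P / y
k = 144 / 0.76
k = 189.47 kN/mm

189.47


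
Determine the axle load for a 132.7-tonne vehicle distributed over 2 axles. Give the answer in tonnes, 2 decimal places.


Load per axle = total weight / number of axles
Load = 132.7 / 2
Load = 66.35 tonnes

66.35


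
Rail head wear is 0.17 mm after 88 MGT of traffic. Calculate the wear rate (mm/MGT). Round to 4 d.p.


Wear rate = total wear / cumulative tonnage
Rate = 0.17 / 88
Rate = 0.0019 mm/MGT

0.0019


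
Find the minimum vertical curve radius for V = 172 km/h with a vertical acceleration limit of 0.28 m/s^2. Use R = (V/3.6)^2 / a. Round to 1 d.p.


Convert speed: V = 172 / 3.6 = 47.7778 m/s
V^2 = 2282.716 m^2/s^2
R_v = 2282.716 / 0.28
R_v = 8152.6 m

8152.6


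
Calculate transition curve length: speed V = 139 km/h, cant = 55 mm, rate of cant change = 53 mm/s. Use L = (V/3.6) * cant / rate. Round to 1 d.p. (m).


Convert speed: V = 139 / 3.6 = 38.6111 m/s
L = 38.6111 * 55 / 53
L = 2123.6111 / 53
L = 40.1 m

40.1
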